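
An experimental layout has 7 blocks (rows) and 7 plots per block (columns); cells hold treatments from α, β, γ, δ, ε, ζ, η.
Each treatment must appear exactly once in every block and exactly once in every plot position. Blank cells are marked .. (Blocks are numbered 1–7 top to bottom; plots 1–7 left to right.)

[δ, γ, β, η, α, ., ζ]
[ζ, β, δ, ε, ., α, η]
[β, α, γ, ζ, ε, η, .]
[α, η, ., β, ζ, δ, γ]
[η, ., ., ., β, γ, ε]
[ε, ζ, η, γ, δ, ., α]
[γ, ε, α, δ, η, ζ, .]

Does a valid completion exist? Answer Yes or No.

No block or plot among the givens repeats a symbol, and propagating forced cells runs into no contradiction.
One valid completion exists (for instance, δ γ β η α ε ζ / ζ β δ ε γ α η / β α γ ζ ε η δ / α η ε β ζ δ γ / η δ ζ α β γ ε / ε ζ η γ δ β α / γ ε α δ η ζ β).

Yes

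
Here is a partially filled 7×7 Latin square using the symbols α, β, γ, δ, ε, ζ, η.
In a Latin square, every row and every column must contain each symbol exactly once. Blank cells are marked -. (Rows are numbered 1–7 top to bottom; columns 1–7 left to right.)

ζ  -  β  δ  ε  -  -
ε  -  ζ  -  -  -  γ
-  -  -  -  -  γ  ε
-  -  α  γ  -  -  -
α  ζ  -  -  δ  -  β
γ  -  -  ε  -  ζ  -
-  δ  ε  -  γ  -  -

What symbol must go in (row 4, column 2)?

Row 5, column 4: row 5 has {α, β, δ, ζ} and column 4 has {γ, δ, ε}, leaving only η.
Row 5, column 3: row 5 has {α, β, δ, ζ, η} and column 3 has {α, β, ε, ζ}, leaving only γ.
Row 5, column 6: row 5 has {α, β, γ, δ, ζ, η} and column 6 has {γ, ζ}, leaving only ε.
Row 4, column 2 is narrowed to {β, ε, η}.
If it were β, propagating the remaining blanks reaches a contradiction.
If it were η, propagating the remaining blanks reaches a contradiction.
So row 4, column 2 must be ε.

ε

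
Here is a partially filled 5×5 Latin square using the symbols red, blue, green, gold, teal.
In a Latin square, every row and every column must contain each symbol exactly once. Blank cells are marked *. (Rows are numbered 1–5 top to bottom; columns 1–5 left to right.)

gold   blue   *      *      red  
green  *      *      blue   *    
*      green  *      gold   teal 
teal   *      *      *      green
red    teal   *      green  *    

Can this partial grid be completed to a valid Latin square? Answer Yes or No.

No row or column among the givens repeats a symbol, and propagating forced cells runs into no contradiction.
One valid completion exists (for instance, gold blue green teal red / green red teal blue gold / blue green red gold teal / teal gold blue red green / red teal gold green blue).

Yes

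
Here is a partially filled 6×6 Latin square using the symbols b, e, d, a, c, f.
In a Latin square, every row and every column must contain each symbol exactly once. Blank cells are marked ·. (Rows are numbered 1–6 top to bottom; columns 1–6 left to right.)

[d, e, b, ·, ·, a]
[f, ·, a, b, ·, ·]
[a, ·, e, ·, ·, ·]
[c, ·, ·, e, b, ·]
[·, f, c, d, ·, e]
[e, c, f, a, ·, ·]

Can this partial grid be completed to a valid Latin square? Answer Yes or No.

Yes

No row or column among the givens repeats a symbol, and propagating forced cells runs into no contradiction.
One valid completion exists (for instance, d e b c f a / f d a b e c / a b e f c d / c a d e b f / b f c d a e / e c f a d b).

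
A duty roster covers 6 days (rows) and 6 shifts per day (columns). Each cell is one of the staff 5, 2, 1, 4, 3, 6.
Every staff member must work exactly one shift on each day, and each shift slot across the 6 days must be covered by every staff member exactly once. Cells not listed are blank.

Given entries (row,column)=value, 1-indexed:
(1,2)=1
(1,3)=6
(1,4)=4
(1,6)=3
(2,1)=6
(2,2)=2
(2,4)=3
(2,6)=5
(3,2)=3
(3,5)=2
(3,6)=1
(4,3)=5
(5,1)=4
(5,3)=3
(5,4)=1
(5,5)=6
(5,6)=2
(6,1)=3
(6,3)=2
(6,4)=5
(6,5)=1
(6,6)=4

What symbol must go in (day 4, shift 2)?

Day 1, shift 5: day 1 has {1, 4, 3, 6} and shift 5 has {2, 1, 6}, leaving only 5.
Day 1, shift 1: day 1 has {5, 1, 4, 3, 6} and shift 1 has {4, 3, 6}, leaving only 2.
Day 2, shift 5: day 2 has {5, 2, 3, 6} and shift 5 has {5, 2, 1, 6}, leaving only 4.
Day 2, shift 3: day 2 has {5, 2, 4, 3, 6} and shift 3 has {5, 2, 3, 6}, leaving only 1.
Day 3, shift 1: day 3 has {2, 1, 3} and shift 1 has {2, 4, 3, 6}, leaving only 5.
Day 3, shift 3: day 3 has {5, 2, 1, 3} and shift 3 has {5, 2, 1, 3, 6}, leaving only 4.
Day 3, shift 4: day 3 has {5, 2, 1, 4, 3} and shift 4 has {5, 1, 4, 3}, leaving only 6.
Day 4, shift 1: day 4 has {5} and shift 1 has {5, 2, 4, 3, 6}, leaving only 1.
Day 4, shift 4: day 4 has {5, 1} and shift 4 has {5, 1, 4, 3, 6}, leaving only 2.
Day 4, shift 5: day 4 has {5, 2, 1} and shift 5 has {5, 2, 1, 4, 6}, leaving only 3.
Day 4, shift 6: day 4 has {5, 2, 1, 3} and shift 6 has {5, 2, 1, 4, 3}, leaving only 6.
Day 4 already has {5, 2, 1, 3, 6} and shift 2 already has {2, 1, 3}, so day 4, shift 2 must be 4.

4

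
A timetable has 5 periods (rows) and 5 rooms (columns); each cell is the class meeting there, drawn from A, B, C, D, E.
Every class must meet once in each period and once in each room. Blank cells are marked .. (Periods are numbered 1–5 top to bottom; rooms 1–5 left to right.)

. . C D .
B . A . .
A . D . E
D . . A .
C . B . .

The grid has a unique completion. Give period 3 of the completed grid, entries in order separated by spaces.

Period 1, room 1: period 1 has {C, D} and room 1 has {A, B, C, D}, leaving only E.
Period 4, room 3: period 4 has {A, D} and room 3 has {A, B, C, D}, leaving only E.
Period 5, room 4: period 5 has {B, C} and room 4 has {A, D}, leaving only E.
Period 2, room 4: period 2 has {A, B} and room 4 has {A, D, E}, leaving only C.
Period 3, room 4: period 3 has {A, D, E} and room 4 has {A, C, D, E}, leaving only B.
Period 3, room 2: period 3 has {A, B, D, E} and room 2 has {}, leaving only C.
So period 3 reads: A C D B E.

A C D B E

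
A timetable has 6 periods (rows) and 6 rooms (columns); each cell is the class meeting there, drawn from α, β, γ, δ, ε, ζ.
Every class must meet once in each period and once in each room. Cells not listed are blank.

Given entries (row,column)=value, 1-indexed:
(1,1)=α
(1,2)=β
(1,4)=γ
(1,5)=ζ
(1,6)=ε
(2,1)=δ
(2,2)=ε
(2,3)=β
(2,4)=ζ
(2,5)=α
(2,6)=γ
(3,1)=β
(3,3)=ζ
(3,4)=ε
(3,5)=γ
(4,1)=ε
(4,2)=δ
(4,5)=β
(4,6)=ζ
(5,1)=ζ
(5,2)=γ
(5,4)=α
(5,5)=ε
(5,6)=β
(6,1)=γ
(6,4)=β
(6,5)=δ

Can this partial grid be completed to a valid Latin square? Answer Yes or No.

No

Period 4, room 4: period 4 together with room 4 already contain {α, β, γ, δ, ε, ζ} — every symbol — so nothing can go there. The grid has no valid completion.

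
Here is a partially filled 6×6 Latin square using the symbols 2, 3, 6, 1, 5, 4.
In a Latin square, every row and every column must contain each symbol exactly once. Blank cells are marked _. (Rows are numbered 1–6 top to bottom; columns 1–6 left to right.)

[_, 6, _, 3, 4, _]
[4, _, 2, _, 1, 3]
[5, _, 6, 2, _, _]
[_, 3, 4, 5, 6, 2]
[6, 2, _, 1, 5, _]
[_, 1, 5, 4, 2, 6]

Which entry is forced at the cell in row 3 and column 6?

1

Row 1, column 3: row 1 has {3, 6, 4} and column 3 has {2, 6, 5, 4}, leaving only 1.
Row 1, column 1: row 1 has {3, 6, 1, 4} and column 1 has {6, 5, 4}, leaving only 2.
Row 1, column 6: row 1 has {2, 3, 6, 1, 4} and column 6 has {2, 3, 6}, leaving only 5.
Row 2, column 2: row 2 has {2, 3, 1, 4} and column 2 has {2, 3, 6, 1}, leaving only 5.
Row 2, column 4: row 2 has {2, 3, 1, 5, 4} and column 4 has {2, 3, 1, 5, 4}, leaving only 6.
Row 3, column 2: row 3 has {2, 6, 5} and column 2 has {2, 3, 6, 1, 5}, leaving only 4.
Row 3 already has {2, 6, 5, 4} and column 6 already has {2, 3, 6, 5}, so row 3, column 6 must be 1.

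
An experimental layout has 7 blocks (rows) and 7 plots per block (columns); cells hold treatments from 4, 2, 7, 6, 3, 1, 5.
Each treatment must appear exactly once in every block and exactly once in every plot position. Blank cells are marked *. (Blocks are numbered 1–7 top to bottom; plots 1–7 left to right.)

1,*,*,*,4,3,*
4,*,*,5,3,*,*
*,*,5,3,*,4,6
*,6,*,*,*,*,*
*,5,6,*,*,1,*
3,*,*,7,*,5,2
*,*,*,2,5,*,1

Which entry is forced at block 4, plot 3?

Block 1, plot 4: block 1 has {4, 3, 1} and plot 4 has {2, 7, 3, 5}, leaving only 6.
Block 2, plot 7: block 2 has {4, 3, 5} and plot 7 has {2, 6, 1}, leaving only 7.
Block 1, plot 7: block 1 has {4, 6, 3, 1} and plot 7 has {2, 7, 6, 1}, leaving only 5.
Block 5, plot 4: block 5 has {6, 1, 5} and plot 4 has {2, 7, 6, 3, 5}, leaving only 4.
Block 4, plot 4: block 4 has {6} and plot 4 has {4, 2, 7, 6, 3, 5}, leaving only 1.
Block 5, plot 7: block 5 has {4, 6, 1, 5} and plot 7 has {2, 7, 6, 1, 5}, leaving only 3.
Block 4, plot 7: block 4 has {6, 1} and plot 7 has {2, 7, 6, 3, 1, 5}, leaving only 4.
Block 4, plot 3 is narrowed to {2, 7, 3}.
If it were 2, then block 2, plot 3 would be left with no valid symbol.
If it were 7, then block 4, plot 6 would be left with no valid symbol.
So block 4, plot 3 must be 3.

3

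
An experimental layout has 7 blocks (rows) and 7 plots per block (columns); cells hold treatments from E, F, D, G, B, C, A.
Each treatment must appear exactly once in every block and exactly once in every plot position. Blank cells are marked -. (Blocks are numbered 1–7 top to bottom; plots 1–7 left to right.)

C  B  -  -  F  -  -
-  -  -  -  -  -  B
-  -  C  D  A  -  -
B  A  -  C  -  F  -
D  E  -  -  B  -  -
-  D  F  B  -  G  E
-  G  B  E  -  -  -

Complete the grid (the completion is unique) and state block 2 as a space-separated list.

Block 3, plot 2: block 3 has {D, C, A} and plot 2 has {E, D, G, B, A}, leaving only F.
Block 2, plot 2: block 2 has {B} and plot 2 has {E, F, D, G, B, A}, leaving only C.
Block 3, plot 7: block 3 has {F, D, C, A} and plot 7 has {E, B}, leaving only G.
Block 3, plot 1: block 3 has {F, D, G, C, A} and plot 1 has {D, B, C}, leaving only E.
Block 3, plot 6: block 3 has {E, F, D, G, C, A} and plot 6 has {F, G}, leaving only B.
Block 4, plot 7: block 4 has {F, B, C, A} and plot 7 has {E, G, B}, leaving only D.
Block 1, plot 7: block 1 has {F, B, C} and plot 7 has {E, D, G, B}, leaving only A.
Block 1, plot 4: block 1 has {F, B, C, A} and plot 4 has {E, D, B, C}, leaving only G.
Block 6, plot 1: block 6 has {E, F, D, G, B} and plot 1 has {E, D, B, C}, leaving only A.
Block 6, plot 5: block 6 has {E, F, D, G, B, A} and plot 5 has {F, B, A}, leaving only C.
Block 7, plot 1: block 7 has {E, G, B} and plot 1 has {E, D, B, C, A}, leaving only F.
Block 2, plot 1: block 2 has {B, C} and plot 1 has {E, F, D, B, C, A}, leaving only G.
Block 7, plot 5: block 7 has {E, F, G, B} and plot 5 has {F, B, C, A}, leaving only D.
Block 2, plot 5: block 2 has {G, B, C} and plot 5 has {F, D, B, C, A}, leaving only E.
Block 4, plot 5: block 4 has {F, D, B, C, A} and plot 5 has {E, F, D, B, C, A}, leaving only G.
Block 4, plot 3: block 4 has {F, D, G, B, C, A} and plot 3 has {F, B, C}, leaving only E.
Block 1, plot 3: block 1 has {F, G, B, C, A} and plot 3 has {E, F, B, C}, leaving only D.
Block 2, plot 3: block 2 has {E, G, B, C} and plot 3 has {E, F, D, B, C}, leaving only A.
Block 2, plot 4: block 2 has {E, G, B, C, A} and plot 4 has {E, D, G, B, C}, leaving only F.
Block 2, plot 6: block 2 has {E, F, G, B, C, A} and plot 6 has {F, G, B}, leaving only D.
So block 2 reads: G C A F E D B.

G C A F E D B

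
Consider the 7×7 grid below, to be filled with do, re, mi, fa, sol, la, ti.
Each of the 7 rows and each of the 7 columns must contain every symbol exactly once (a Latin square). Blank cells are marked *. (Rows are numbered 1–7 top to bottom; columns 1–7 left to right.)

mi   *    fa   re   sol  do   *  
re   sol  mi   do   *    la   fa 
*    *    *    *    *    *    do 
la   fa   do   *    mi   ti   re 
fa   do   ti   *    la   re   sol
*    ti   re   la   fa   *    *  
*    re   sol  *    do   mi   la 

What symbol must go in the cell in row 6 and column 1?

Row 1, column 2: row 1 has {do, re, mi, fa, sol} and column 2 has {do, re, fa, sol, ti}, leaving only la.
Row 1, column 7: row 1 has {do, re, mi, fa, sol, la} and column 7 has {do, re, fa, sol, la}, leaving only ti.
Row 2, column 5: row 2 has {do, re, mi, fa, sol, la} and column 5 has {do, mi, fa, sol, la}, leaving only ti.
Row 3, column 2: row 3 has {do} and column 2 has {do, re, fa, sol, la, ti}, leaving only mi.
Row 3, column 3: row 3 has {do, mi} and column 3 has {do, re, mi, fa, sol, ti}, leaving only la.
Row 3, column 5: row 3 has {do, mi, la} and column 5 has {do, mi, fa, sol, la, ti}, leaving only re.
Row 4, column 4: row 4 has {do, re, mi, fa, la, ti} and column 4 has {do, re, la}, leaving only sol.
Row 5, column 4: row 5 has {do, re, fa, sol, la, ti} and column 4 has {do, re, sol, la}, leaving only mi.
Row 6, column 6: row 6 has {re, fa, la, ti} and column 6 has {do, re, mi, la, ti}, leaving only sol.
Row 6 already has {re, fa, sol, la, ti} and column 1 already has {re, mi, fa, la}, so row 6, column 1 must be do.

do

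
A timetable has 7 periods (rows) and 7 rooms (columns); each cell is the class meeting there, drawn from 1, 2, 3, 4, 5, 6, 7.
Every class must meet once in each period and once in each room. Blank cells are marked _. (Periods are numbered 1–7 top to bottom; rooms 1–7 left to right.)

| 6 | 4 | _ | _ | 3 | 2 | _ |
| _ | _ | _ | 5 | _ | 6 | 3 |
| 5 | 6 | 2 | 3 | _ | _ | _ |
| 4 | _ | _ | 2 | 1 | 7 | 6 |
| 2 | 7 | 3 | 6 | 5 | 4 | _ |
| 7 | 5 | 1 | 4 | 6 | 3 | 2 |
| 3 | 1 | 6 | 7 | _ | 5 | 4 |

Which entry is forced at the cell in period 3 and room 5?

Period 1, room 4: period 1 has {2, 3, 4, 6} and room 4 has {2, 3, 4, 5, 6, 7}, leaving only 1.
Period 2, room 1: period 2 has {3, 5, 6} and room 1 has {2, 3, 4, 5, 6, 7}, leaving only 1.
Period 2, room 2: period 2 has {1, 3, 5, 6} and room 2 has {1, 4, 5, 6, 7}, leaving only 2.
Period 3, room 6: period 3 has {2, 3, 5, 6} and room 6 has {2, 3, 4, 5, 6, 7}, leaving only 1.
Period 3, room 7: period 3 has {1, 2, 3, 5, 6} and room 7 has {2, 3, 4, 6}, leaving only 7.
Period 3 already has {1, 2, 3, 5, 6, 7} and room 5 already has {1, 3, 5, 6}, so period 3, room 5 must be 4.

4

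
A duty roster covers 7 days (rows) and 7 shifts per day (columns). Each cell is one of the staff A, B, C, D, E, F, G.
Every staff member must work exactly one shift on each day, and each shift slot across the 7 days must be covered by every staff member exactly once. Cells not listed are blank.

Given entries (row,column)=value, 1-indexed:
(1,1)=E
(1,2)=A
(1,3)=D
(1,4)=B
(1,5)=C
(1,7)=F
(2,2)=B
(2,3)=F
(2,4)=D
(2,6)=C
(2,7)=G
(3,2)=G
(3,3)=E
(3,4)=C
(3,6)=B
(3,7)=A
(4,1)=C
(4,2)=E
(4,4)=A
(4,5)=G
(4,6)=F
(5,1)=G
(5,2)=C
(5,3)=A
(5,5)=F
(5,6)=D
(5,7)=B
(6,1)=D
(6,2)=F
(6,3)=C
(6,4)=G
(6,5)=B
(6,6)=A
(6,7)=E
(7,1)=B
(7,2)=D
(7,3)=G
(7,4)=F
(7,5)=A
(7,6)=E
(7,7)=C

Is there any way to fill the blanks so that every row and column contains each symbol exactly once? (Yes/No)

Yes

No day or shift among the givens repeats a symbol, and propagating forced cells runs into no contradiction.
One valid completion exists (for instance, E A D B C G F / A B F D E C G / F G E C D B A / C E B A G F D / G C A E F D B / D F C G B A E / B D G F A E C).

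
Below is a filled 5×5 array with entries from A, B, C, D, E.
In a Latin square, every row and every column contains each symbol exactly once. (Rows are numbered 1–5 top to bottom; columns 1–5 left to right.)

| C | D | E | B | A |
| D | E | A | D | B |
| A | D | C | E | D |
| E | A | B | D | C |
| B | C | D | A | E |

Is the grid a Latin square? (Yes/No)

Row 2 contains D twice (at columns 1 and 4); row 3 is also not a permutation.

No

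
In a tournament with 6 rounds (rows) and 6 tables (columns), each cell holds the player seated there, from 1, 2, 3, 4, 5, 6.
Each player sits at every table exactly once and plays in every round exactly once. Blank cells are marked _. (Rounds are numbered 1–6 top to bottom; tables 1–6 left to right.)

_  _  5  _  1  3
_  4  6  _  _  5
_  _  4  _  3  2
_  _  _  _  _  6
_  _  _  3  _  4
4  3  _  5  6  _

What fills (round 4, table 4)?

Round 2, table 5: round 2 has {4, 5, 6} and table 5 has {1, 3, 6}, leaving only 2.
Round 2, table 4: round 2 has {2, 4, 5, 6} and table 4 has {3, 5}, leaving only 1.
Round 2, table 1: round 2 has {1, 2, 4, 5, 6} and table 1 has {4}, leaving only 3.
Round 3, table 4: round 3 has {2, 3, 4} and table 4 has {1, 3, 5}, leaving only 6.
Round 5, table 5: round 5 has {3, 4} and table 5 has {1, 2, 3, 6}, leaving only 5.
Round 4, table 5: round 4 has {6} and table 5 has {1, 2, 3, 5, 6}, leaving only 4.
Round 4 already has {4, 6} and table 4 already has {1, 3, 5, 6}, so round 4, table 4 must be 2.

2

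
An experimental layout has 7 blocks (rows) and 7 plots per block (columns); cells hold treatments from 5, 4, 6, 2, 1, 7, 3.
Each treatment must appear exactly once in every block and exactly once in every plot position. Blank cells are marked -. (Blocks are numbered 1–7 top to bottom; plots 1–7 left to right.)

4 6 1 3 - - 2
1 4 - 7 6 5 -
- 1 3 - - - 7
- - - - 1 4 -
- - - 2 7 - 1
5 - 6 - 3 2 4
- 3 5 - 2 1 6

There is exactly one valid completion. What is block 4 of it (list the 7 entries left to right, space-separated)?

Block 1, plot 5: block 1 has {4, 6, 2, 1, 3} and plot 5 has {6, 2, 1, 7, 3}, leaving only 5.
Block 1, plot 6: block 1 has {5, 4, 6, 2, 1, 3} and plot 6 has {5, 4, 2, 1}, leaving only 7.
Block 2, plot 3: block 2 has {5, 4, 6, 1, 7} and plot 3 has {5, 6, 1, 3}, leaving only 2.
Block 4, plot 3: block 4 has {4, 1} and plot 3 has {5, 6, 2, 1, 3}, leaving only 7.
Block 2, plot 7: block 2 has {5, 4, 6, 2, 1, 7} and plot 7 has {4, 6, 2, 1, 7}, leaving only 3.
Block 4, plot 7: block 4 has {4, 1, 7} and plot 7 has {4, 6, 2, 1, 7, 3}, leaving only 5.
Block 4, plot 2: block 4 has {5, 4, 1, 7} and plot 2 has {4, 6, 1, 3}, leaving only 2.
Block 4, plot 4: block 4 has {5, 4, 2, 1, 7} and plot 4 has {2, 7, 3}, leaving only 6.
Block 4, plot 1: block 4 has {5, 4, 6, 2, 1, 7} and plot 1 has {5, 4, 1}, leaving only 3.
So block 4 reads: 3 2 7 6 1 4 5.

3 2 7 6 1 4 5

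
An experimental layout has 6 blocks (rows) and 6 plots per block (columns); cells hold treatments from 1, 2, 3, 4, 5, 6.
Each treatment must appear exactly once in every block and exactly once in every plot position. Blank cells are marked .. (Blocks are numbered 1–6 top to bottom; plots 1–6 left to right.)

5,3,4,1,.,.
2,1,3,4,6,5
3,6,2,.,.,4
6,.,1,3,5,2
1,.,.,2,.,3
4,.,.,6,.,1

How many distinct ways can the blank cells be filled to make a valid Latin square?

Block 1, plot 5: eliminating its block and plot leaves {2}.
Block 1, plot 6: eliminating its block and plot leaves {6}.
Block 3, plot 4: eliminating its block and plot leaves {5}.
Block 3, plot 5: eliminating its block and plot leaves {1}.
Block 4, plot 2: eliminating its block and plot leaves {4}.
Block 5, plot 2: eliminating its block and plot leaves {4, 5}.
Block 5, plot 3: eliminating its block and plot leaves {5, 6}.
Block 5, plot 5: eliminating its block and plot leaves {4}.
Block 6, plot 2: eliminating its block and plot leaves {2, 5}.
Block 6, plot 3: eliminating its block and plot leaves {5}.
Block 6, plot 5: eliminating its block and plot leaves {2, 3}.
Only one assignment across all blanks avoids any block or plot repeat, giving 1 completion.

1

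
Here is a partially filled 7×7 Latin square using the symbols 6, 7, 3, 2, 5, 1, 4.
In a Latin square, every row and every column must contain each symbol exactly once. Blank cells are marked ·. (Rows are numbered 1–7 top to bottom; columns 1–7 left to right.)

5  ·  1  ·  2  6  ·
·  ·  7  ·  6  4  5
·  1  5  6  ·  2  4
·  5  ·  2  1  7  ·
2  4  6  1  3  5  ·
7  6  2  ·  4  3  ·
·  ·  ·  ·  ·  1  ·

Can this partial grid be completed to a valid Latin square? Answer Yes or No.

No row or column among the givens repeats a symbol, and propagating forced cells runs into no contradiction.
One valid completion exists (for instance, 5 7 1 4 2 6 3 / 1 2 7 3 6 4 5 / 3 1 5 6 7 2 4 / 4 5 3 2 1 7 6 / 2 4 6 1 3 5 7 / 7 6 2 5 4 3 1 / 6 3 4 7 5 1 2).

Yes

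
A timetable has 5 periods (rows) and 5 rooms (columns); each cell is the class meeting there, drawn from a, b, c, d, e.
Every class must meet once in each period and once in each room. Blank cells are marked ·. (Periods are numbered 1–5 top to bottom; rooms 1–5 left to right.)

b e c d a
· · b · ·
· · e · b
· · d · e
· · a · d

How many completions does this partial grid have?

Period 2, room 1: eliminating its period and room leaves {a, c, d, e}.
Period 2, room 2: eliminating its period and room leaves {a, c, d}.
Period 2, room 4: eliminating its period and room leaves {a, c, e}.
Period 2, room 5: eliminating its period and room leaves {c}.
Period 3, room 1: eliminating its period and room leaves {a, c, d}.
Period 3, room 2: eliminating its period and room leaves {a, c, d}.
Period 3, room 4: eliminating its period and room leaves {a, c}.
Period 4, room 1: eliminating its period and room leaves {a, c}.
Period 4, room 2: eliminating its period and room leaves {a, b, c}.
Period 4, room 4: eliminating its period and room leaves {a, b, c}.
Period 5, room 1: eliminating its period and room leaves {c, e}.
Period 5, room 2: eliminating its period and room leaves {b, c}.
Period 5, room 4: eliminating its period and room leaves {b, c, e}.
Enumerating the assignments across these blanks that avoid any period or room repeat gives 6 completions.

6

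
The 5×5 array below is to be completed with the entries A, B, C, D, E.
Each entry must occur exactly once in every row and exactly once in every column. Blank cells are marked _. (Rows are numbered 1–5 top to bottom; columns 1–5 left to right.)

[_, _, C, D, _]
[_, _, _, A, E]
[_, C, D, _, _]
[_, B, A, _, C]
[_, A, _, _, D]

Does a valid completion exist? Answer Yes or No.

Yes

No row or column among the givens repeats a symbol, and propagating forced cells runs into no contradiction.
One valid completion exists (for instance, A E C D B / C D B A E / E C D B A / D B A E C / B A E C D).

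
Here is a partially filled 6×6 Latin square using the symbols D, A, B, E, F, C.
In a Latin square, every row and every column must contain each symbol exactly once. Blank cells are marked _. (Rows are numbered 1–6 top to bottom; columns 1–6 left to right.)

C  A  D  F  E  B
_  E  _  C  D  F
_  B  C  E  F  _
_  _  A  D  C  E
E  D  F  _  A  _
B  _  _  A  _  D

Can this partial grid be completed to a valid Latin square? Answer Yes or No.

No

Row 6, column 5: row 6 together with column 5 already contain {D, A, B, E, F, C} — every symbol — so nothing can go there. The grid has no valid completion.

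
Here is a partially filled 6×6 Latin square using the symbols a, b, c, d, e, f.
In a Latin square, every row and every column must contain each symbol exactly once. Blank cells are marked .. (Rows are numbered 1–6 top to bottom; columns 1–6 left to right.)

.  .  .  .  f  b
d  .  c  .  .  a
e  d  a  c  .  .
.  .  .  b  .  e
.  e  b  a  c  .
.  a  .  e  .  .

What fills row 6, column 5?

d

Row 1, column 2: row 1 has {b, f} and column 2 has {a, d, e}, leaving only c.
Row 1, column 1: row 1 has {b, c, f} and column 1 has {d, e}, leaving only a.
Row 1, column 4: row 1 has {a, b, c, f} and column 4 has {a, b, c, e}, leaving only d.
Row 1, column 3: row 1 has {a, b, c, d, f} and column 3 has {a, b, c}, leaving only e.
Row 2, column 4: row 2 has {a, c, d} and column 4 has {a, b, c, d, e}, leaving only f.
Row 2, column 2: row 2 has {a, c, d, f} and column 2 has {a, c, d, e}, leaving only b.
Row 2, column 5: row 2 has {a, b, c, d, f} and column 5 has {c, f}, leaving only e.
Row 3, column 5: row 3 has {a, c, d, e} and column 5 has {c, e, f}, leaving only b.
Row 6 already has {a, e} and column 5 already has {b, c, e, f}, so row 6, column 5 must be d.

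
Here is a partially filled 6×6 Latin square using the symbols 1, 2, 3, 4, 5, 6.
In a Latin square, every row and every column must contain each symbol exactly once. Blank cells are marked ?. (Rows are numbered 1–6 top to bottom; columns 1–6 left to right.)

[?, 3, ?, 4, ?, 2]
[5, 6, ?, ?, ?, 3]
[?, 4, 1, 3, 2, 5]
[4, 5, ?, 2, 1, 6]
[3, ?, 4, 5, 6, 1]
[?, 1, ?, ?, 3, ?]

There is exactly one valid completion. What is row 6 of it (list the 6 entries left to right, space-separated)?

Row 6, column 4: row 6 has {1, 3} and column 4 has {2, 3, 4, 5}, leaving only 6.
Row 6, column 1: row 6 has {1, 3, 6} and column 1 has {3, 4, 5}, leaving only 2.
Row 6, column 3: row 6 has {1, 2, 3, 6} and column 3 has {1, 4}, leaving only 5.
Row 6, column 6: row 6 has {1, 2, 3, 5, 6} and column 6 has {1, 2, 3, 5, 6}, leaving only 4.
So row 6 reads: 2 1 5 6 3 4.

2 1 5 6 3 4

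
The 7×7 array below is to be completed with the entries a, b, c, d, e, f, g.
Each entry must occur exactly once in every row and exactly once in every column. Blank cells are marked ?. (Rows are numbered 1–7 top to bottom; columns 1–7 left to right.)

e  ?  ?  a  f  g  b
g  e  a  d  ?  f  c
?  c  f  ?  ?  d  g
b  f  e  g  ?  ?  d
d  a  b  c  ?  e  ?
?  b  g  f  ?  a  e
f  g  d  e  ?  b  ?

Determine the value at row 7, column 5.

c

Row 1, column 2: row 1 has {a, b, e, f, g} and column 2 has {a, b, c, e, f, g}, leaving only d.
Row 1, column 3: row 1 has {a, b, d, e, f, g} and column 3 has {a, b, d, e, f, g}, leaving only c.
Row 2, column 5: row 2 has {a, c, d, e, f, g} and column 5 has {f}, leaving only b.
Row 3, column 1: row 3 has {c, d, f, g} and column 1 has {b, d, e, f, g}, leaving only a.
Row 3, column 4: row 3 has {a, c, d, f, g} and column 4 has {a, c, d, e, f, g}, leaving only b.
Row 3, column 5: row 3 has {a, b, c, d, f, g} and column 5 has {b, f}, leaving only e.
Row 4, column 6: row 4 has {b, d, e, f, g} and column 6 has {a, b, d, e, f, g}, leaving only c.
Row 4, column 5: row 4 has {b, c, d, e, f, g} and column 5 has {b, e, f}, leaving only a.
Row 7 already has {b, d, e, f, g} and column 5 already has {a, b, e, f}, so row 7, column 5 must be c.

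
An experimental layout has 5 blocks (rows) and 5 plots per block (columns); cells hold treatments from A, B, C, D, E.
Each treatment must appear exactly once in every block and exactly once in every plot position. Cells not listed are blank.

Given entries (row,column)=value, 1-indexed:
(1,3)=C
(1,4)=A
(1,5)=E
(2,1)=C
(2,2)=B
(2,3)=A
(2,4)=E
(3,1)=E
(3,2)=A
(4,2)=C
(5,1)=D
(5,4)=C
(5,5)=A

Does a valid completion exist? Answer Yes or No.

No block or plot among the givens repeats a symbol, and propagating forced cells runs into no contradiction.
One valid completion exists (for instance, B D C A E / C B A E D / E A D B C / A C E D B / D E B C A).

Yes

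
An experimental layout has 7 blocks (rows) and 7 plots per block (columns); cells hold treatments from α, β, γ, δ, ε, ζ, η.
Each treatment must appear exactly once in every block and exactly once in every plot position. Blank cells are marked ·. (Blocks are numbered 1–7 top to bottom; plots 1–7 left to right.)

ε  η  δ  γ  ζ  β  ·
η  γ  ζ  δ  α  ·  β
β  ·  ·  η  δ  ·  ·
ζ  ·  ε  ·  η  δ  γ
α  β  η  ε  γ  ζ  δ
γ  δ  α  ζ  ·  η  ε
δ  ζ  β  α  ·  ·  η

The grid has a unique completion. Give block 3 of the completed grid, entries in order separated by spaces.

Block 3, plot 3: block 3 has {β, δ, η} and plot 3 has {α, β, δ, ε, ζ, η}, leaving only γ.
Block 1, plot 7: block 1 has {β, γ, δ, ε, ζ, η} and plot 7 has {β, γ, δ, ε, η}, leaving only α.
Block 3, plot 7: block 3 has {β, γ, δ, η} and plot 7 has {α, β, γ, δ, ε, η}, leaving only ζ.
Block 2, plot 6: block 2 has {α, β, γ, δ, ζ, η} and plot 6 has {β, δ, ζ, η}, leaving only ε.
Block 3, plot 6: block 3 has {β, γ, δ, ζ, η} and plot 6 has {β, δ, ε, ζ, η}, leaving only α.
Block 3, plot 2: block 3 has {α, β, γ, δ, ζ, η} and plot 2 has {β, γ, δ, ζ, η}, leaving only ε.
So block 3 reads: β ε γ η δ α ζ.

β ε γ η δ α ζ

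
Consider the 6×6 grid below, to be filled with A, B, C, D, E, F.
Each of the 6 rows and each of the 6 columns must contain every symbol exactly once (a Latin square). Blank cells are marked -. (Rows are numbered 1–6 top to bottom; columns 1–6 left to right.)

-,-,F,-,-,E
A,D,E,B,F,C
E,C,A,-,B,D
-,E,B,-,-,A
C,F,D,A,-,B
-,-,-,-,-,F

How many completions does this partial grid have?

3

Row 1, column 1: eliminating its row and column leaves {B, D}.
Row 1, column 2: eliminating its row and column leaves {A, B}.
Row 1, column 4: eliminating its row and column leaves {C, D}.
Row 1, column 5: eliminating its row and column leaves {A, C, D}.
Row 3, column 4: eliminating its row and column leaves {F}.
Row 4, column 1: eliminating its row and column leaves {D, F}.
Row 4, column 4: eliminating its row and column leaves {C, D, F}.
Row 4, column 5: eliminating its row and column leaves {C, D}.
Row 5, column 5: eliminating its row and column leaves {E}.
Row 6, column 1: eliminating its row and column leaves {B, D}.
Row 6, column 2: eliminating its row and column leaves {A, B}.
Row 6, column 3: eliminating its row and column leaves {C}.
Row 6, column 4: eliminating its row and column leaves {C, D, E}.
Row 6, column 5: eliminating its row and column leaves {A, C, D, E}.
Enumerating the assignments across these blanks that avoid any row or column repeat gives 3 completions.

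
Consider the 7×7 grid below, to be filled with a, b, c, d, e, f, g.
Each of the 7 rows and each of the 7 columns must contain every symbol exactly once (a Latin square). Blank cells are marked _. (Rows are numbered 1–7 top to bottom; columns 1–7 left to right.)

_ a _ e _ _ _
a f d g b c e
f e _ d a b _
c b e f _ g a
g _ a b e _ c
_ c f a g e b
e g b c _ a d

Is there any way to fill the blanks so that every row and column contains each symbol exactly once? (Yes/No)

Yes

No row or column among the givens repeats a symbol, and propagating forced cells runs into no contradiction.
One valid completion exists (for instance, b a g e c d f / a f d g b c e / f e c d a b g / c b e f d g a / g d a b e f c / d c f a g e b / e g b c f a d).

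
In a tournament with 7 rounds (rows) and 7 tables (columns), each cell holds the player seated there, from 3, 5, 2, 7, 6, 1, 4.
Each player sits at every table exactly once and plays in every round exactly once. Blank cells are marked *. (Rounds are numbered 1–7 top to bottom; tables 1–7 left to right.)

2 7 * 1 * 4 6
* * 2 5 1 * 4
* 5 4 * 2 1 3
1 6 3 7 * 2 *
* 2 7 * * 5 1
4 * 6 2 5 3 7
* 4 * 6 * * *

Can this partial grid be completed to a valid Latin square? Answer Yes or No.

Round 3, table 4: round 3 together with table 4 already contain {3, 5, 2, 7, 6, 1, 4} — every symbol — so nothing can go there. The grid has no valid completion.

No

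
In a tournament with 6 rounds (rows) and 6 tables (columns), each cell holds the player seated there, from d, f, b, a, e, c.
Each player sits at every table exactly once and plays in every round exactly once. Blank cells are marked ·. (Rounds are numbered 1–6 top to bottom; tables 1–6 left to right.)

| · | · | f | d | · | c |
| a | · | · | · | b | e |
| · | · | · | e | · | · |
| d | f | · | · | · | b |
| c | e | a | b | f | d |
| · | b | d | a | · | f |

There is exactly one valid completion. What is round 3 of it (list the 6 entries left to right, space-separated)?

f c b e d a

Round 3, table 6: round 3 has {e} and table 6 has {d, f, b, e, c}, leaving only a.
Round 1, table 2: round 1 has {d, f, c} and table 2 has {f, b, e}, leaving only a.
Round 1, table 5: round 1 has {d, f, a, c} and table 5 has {f, b}, leaving only e.
Round 1, table 1: round 1 has {d, f, a, e, c} and table 1 has {d, a, c}, leaving only b.
Round 3, table 1: round 3 has {a, e} and table 1 has {d, b, a, c}, leaving only f.
Round 2, table 3: round 2 has {b, a, e} and table 3 has {d, f, a}, leaving only c.
Round 3, table 3: round 3 has {f, a, e} and table 3 has {d, f, a, c}, leaving only b.
Round 2, table 2: round 2 has {b, a, e, c} and table 2 has {f, b, a, e}, leaving only d.
Round 3, table 2: round 3 has {f, b, a, e} and table 2 has {d, f, b, a, e}, leaving only c.
Round 3, table 5: round 3 has {f, b, a, e, c} and table 5 has {f, b, e}, leaving only d.
So round 3 reads: f c b e d a.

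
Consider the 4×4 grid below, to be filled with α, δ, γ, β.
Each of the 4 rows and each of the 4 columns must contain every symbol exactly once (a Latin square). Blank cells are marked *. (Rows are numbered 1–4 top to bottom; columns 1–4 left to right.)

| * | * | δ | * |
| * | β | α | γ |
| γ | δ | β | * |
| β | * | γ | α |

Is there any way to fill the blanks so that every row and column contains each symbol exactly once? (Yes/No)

No

Row 3, column 4: row 3 together with column 4 already contain {α, δ, γ, β} — every symbol — so nothing can go there. The grid has no valid completion.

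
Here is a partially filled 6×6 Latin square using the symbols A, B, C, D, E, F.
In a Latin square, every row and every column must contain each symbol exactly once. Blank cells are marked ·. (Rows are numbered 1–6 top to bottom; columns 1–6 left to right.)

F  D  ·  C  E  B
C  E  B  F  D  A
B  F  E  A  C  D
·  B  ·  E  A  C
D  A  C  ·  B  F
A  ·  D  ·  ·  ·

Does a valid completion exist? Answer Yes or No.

No

Row 4, column 1: row 4 together with column 1 already contain {A, B, C, D, E, F} — every symbol — so nothing can go there. The grid has no valid completion.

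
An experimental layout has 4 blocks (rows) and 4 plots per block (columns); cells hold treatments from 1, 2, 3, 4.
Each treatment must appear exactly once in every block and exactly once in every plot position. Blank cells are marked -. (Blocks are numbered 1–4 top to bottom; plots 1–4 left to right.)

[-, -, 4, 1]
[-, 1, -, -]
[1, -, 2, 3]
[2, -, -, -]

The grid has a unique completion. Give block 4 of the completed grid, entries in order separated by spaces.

Block 4, plot 4: block 4 has {2} and plot 4 has {1, 3}, leaving only 4.
Block 4, plot 2: block 4 has {2, 4} and plot 2 has {1}, leaving only 3.
Block 4, plot 3: block 4 has {2, 3, 4} and plot 3 has {2, 4}, leaving only 1.
So block 4 reads: 2 3 1 4.

2 3 1 4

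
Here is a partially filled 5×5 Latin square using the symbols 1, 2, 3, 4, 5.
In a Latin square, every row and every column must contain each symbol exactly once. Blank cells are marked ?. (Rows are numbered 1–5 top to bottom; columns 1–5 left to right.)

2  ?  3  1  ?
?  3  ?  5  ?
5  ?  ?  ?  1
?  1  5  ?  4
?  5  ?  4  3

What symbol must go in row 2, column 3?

1

Row 1, column 2: row 1 has {1, 2, 3} and column 2 has {1, 3, 5}, leaving only 4.
Row 1, column 5: row 1 has {1, 2, 3, 4} and column 5 has {1, 3, 4}, leaving only 5.
Row 2, column 5: row 2 has {3, 5} and column 5 has {1, 3, 4, 5}, leaving only 2.
Row 3, column 2: row 3 has {1, 5} and column 2 has {1, 3, 4, 5}, leaving only 2.
Row 3, column 3: row 3 has {1, 2, 5} and column 3 has {3, 5}, leaving only 4.
Row 2 already has {2, 3, 5} and column 3 already has {3, 4, 5}, so row 2, column 3 must be 1.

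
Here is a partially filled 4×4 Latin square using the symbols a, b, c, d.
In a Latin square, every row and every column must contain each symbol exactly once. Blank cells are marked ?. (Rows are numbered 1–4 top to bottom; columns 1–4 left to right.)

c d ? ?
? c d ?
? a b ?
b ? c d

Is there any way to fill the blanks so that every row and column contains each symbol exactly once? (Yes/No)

Row 4, column 2: row 4 together with column 2 already contain {a, b, c, d} — every symbol — so nothing can go there. The grid has no valid completion.

No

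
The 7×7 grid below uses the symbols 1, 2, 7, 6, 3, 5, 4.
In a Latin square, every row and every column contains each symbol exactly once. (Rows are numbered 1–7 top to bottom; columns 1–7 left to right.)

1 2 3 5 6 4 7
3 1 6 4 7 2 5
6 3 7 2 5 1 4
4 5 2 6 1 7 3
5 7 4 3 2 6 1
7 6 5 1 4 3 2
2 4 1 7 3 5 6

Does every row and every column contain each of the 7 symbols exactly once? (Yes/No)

Each row is a permutation of the 7 symbols, and so is each column.

Yes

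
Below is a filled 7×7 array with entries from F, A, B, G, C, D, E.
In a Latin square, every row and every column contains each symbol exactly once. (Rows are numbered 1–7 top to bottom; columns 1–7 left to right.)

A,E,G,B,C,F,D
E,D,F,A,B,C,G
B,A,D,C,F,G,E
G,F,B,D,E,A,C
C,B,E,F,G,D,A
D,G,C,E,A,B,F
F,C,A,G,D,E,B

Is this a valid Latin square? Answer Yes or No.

Yes

Each row is a permutation of the 7 symbols, and so is each column.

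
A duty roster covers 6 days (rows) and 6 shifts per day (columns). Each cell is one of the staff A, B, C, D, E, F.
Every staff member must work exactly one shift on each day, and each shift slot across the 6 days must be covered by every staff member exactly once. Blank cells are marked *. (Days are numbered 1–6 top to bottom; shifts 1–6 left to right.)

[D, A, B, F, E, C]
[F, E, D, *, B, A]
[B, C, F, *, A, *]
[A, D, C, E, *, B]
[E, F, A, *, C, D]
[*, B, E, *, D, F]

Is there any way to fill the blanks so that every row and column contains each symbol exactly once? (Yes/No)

Yes

No day or shift among the givens repeats a symbol, and propagating forced cells runs into no contradiction.
One valid completion exists (for instance, D A B F E C / F E D C B A / B C F D A E / A D C E F B / E F A B C D / C B E A D F).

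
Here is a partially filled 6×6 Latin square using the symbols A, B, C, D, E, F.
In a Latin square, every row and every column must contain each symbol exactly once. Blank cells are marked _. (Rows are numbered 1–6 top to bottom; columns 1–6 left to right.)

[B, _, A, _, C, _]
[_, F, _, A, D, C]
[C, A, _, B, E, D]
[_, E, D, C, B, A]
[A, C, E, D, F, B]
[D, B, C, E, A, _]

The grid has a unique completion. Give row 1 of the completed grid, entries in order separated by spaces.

B D A F C E

Row 1, column 2: row 1 has {A, B, C} and column 2 has {A, B, C, E, F}, leaving only D.
Row 1, column 4: row 1 has {A, B, C, D} and column 4 has {A, B, C, D, E}, leaving only F.
Row 1, column 6: row 1 has {A, B, C, D, F} and column 6 has {A, B, C, D}, leaving only E.
So row 1 reads: B D A F C E.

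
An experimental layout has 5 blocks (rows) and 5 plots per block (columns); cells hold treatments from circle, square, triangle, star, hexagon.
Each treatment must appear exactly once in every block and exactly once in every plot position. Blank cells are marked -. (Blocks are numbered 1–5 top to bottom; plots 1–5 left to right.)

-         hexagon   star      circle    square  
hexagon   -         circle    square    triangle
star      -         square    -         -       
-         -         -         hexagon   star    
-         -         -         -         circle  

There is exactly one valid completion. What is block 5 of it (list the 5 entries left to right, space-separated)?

square triangle hexagon star circle

Block 1, plot 1: block 1 has {circle, square, star, hexagon} and plot 1 has {star, hexagon}, leaving only triangle.
Block 5, plot 1: block 5 has {circle} and plot 1 has {triangle, star, hexagon}, leaving only square.
Block 2, plot 2: block 2 has {circle, square, triangle, hexagon} and plot 2 has {hexagon}, leaving only star.
Block 5, plot 2: block 5 has {circle, square} and plot 2 has {star, hexagon}, leaving only triangle.
Block 5, plot 3: block 5 has {circle, square, triangle} and plot 3 has {circle, square, star}, leaving only hexagon.
Block 5, plot 4: block 5 has {circle, square, triangle, hexagon} and plot 4 has {circle, square, hexagon}, leaving only star.
So block 5 reads: square triangle hexagon star circle.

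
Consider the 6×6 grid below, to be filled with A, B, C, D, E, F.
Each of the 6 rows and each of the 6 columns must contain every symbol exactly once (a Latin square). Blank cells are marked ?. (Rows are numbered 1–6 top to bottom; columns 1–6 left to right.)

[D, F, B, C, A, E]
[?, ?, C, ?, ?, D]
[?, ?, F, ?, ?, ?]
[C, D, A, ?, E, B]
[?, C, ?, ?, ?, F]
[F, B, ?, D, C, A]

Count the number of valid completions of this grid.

4

Row 2, column 1: eliminating its row and column leaves {A, B, E}.
Row 2, column 2: eliminating its row and column leaves {A, E}.
Row 2, column 4: eliminating its row and column leaves {A, B, E, F}.
Row 2, column 5: eliminating its row and column leaves {B, F}.
Row 3, column 1: eliminating its row and column leaves {A, B, E}.
Row 3, column 2: eliminating its row and column leaves {A, E}.
Row 3, column 4: eliminating its row and column leaves {A, B, E}.
Row 3, column 5: eliminating its row and column leaves {B, D}.
Row 3, column 6: eliminating its row and column leaves {C}.
Row 4, column 4: eliminating its row and column leaves {F}.
Row 5, column 1: eliminating its row and column leaves {A, B, E}.
Row 5, column 3: eliminating its row and column leaves {D, E}.
Row 5, column 4: eliminating its row and column leaves {A, B, E}.
Row 5, column 5: eliminating its row and column leaves {B, D}.
Row 6, column 3: eliminating its row and column leaves {E}.
Enumerating the assignments across these blanks that avoid any row or column repeat gives 4 completions.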